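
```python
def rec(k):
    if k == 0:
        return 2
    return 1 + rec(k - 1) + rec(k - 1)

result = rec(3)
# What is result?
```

rec(k) = 1 + 2·rec(k-1), rec(0)=2. Closed form: (2+1)·2^3 - 1 = 23.

Answer: 23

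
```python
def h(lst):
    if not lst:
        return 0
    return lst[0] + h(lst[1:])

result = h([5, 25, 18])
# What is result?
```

5 + 25 + 18 + 0 = 48

Answer: 48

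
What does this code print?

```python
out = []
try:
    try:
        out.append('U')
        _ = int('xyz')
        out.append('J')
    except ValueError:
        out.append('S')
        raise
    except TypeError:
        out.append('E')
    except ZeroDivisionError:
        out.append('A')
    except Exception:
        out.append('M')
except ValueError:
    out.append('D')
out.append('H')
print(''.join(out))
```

Execution trace: 'U' (inner try body) → 'S' (inner except ValueError) → 'D' (outer except ValueError) → 'H' (after the try/except). Output: USDH

Answer: USDH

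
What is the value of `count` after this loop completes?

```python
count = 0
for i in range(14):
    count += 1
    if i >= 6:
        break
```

Loop breaks when i reaches 6, count is 7
`count` takes the values: 0 → 1 → 2 → 3 → 4 → 5 → 6 → 7

Answer: 7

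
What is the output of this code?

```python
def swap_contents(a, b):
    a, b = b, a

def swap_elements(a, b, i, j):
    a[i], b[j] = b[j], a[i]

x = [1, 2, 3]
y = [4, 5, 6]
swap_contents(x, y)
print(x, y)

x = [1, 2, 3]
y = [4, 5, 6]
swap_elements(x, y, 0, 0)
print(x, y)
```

Key concept: parameter rebinding vs mutation.
Step by step:
`x = [1, 2, 3]` → x = [1, 2, 3]
`y = [4, 5, 6]` → y = [4, 5, 6]
`swap_contents(x, y)` → no visible change to tracked variables
`print(x, y)` → prints [1, 2, 3] [4, 5, 6]
`x = [1, 2, 3]` → x = [1, 2, 3]
`y = [4, 5, 6]` → y = [4, 5, 6]
`swap_elements(x, y, 0, 0)` → x = [4, 2, 3]; y = [1, 5, 6]
`print(x, y)` → prints [4, 2, 3] [1, 5, 6]

Answer:
[1, 2, 3] [4, 5, 6]
[4, 2, 3] [1, 5, 6]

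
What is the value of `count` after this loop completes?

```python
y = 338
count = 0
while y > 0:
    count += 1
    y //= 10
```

Count digits by repeated division by 10
`count` takes the values: 0 → 1 → 2 → 3

Answer: 3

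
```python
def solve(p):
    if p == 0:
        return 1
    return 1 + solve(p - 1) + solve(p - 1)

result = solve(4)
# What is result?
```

solve(p) = 1 + 2·solve(p-1), solve(0)=1. Closed form: (1+1)·2^4 - 1 = 31.

Answer: 31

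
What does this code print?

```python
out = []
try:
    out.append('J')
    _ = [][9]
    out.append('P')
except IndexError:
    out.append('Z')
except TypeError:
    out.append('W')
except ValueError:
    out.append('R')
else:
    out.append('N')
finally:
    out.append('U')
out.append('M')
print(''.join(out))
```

Execution trace: 'J' (try body) → 'Z' (except IndexError) → 'U' (finally) → 'M' (after the try/except). Output: JZUM

Answer: JZUM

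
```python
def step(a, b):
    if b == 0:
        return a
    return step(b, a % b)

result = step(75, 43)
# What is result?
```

step(75, 43) -> step(43, 32) -> step(32, 11) -> step(11, 10) -> step(10, 1) -> step(1, 0) -> 1

Answer: 1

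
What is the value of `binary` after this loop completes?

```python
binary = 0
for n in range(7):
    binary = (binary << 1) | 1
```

Build 7 consecutive 1-bits: 0b1111111
`binary` takes the values: 0 → 1 → 3 → 7 → 15 → 31 → 63 → 127

Answer: 127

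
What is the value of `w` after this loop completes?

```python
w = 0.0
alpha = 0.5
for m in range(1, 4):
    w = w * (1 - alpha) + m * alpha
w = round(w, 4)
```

Moving average with lr=0.5
`w` takes the values: 0.0 → 0.5 → 1.25 → 2.125

Answer: 2.125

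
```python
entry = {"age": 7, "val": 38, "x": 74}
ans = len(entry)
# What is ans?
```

Trace:
`entry = {"age": 7, "val": 38, "x": 74}` → entry = {'age': 7, 'val': 38, 'x': 74}
`ans = len(entry)` → ans = 3
So ans = 3

Answer: 3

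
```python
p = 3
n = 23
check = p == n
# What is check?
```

Trace:
`p = 3` → p = 3
`n = 23` → n = 23
`check = p == n` → check = False
So check = False

Answer: False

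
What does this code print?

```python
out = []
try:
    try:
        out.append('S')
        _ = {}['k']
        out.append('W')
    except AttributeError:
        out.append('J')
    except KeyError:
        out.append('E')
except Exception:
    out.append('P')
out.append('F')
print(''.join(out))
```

Execution trace: 'S' (inner try body) → 'E' (inner except KeyError) → 'F' (after the try/except). Output: SEF

Answer: SEF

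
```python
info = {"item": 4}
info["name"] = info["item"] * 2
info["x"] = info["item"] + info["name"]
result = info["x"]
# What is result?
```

Trace:
`info = {"item": 4}` → info = {'item': 4}
`info["name"] = info["item"] * 2` → info = {'item': 4, 'name': 8}
`info["x"] = info["item"] + info["name"]` → info = {'item': 4, 'name': 8, 'x': 12}
`result = info["x"]` → result = 12
So result = 12

Answer: 12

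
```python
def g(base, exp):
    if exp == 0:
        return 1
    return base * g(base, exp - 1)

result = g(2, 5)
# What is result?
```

g(2, 5) = 2 * 2 * 2 * 2 * 2 = 32

Answer: 32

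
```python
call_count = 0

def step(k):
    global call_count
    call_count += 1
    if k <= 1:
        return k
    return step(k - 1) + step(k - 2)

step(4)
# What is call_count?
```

Calls(k) = 1 + Calls(k-1) + Calls(k-2); Calls(0)=Calls(1)=1. For k=4 this gives 9.

Answer: 9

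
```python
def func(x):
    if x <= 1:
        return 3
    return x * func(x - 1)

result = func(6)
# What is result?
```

func(6) = 6 * 5 * 4 * 3 * 2 * 3 = 2160

Answer: 2160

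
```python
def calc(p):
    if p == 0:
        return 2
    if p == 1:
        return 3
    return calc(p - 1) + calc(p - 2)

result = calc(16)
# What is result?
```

Build up from base cases: calc(0)=2, calc(1)=3, calc(2)=5, calc(3)=8, calc(4)=13, calc(5)=21, calc(6)=34, ..., calc(16)=4181

Answer: 4181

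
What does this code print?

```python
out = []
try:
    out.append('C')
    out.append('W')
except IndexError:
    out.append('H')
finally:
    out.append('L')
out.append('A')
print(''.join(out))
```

Execution trace: 'C' (try body) → 'W' (try body, no exception) → 'L' (finally) → 'A' (after the try/except). Output: CWLA

Answer: CWLA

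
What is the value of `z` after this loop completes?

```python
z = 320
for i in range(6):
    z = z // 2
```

Halve 6 times: 320 // 2^6 = 5
`z` takes the values: 320 → 160 → 80 → 40 → 20 → 10 → 5

Answer: 5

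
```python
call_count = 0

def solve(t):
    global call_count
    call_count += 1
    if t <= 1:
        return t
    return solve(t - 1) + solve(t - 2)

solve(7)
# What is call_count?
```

Calls(t) = 1 + Calls(t-1) + Calls(t-2); Calls(0)=Calls(1)=1. For t=7 this gives 41.

Answer: 41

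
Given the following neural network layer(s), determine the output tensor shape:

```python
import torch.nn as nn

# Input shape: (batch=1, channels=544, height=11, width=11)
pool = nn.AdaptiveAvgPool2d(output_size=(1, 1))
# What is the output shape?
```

Input: (1, 544, 11, 11) -> Output: (1, 544, 1, 1)

Answer: (1, 544, 1, 1)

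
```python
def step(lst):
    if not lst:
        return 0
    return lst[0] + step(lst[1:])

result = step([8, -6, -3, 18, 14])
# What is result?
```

8 + (-6) + (-3) + 18 + 14 + 0 = 31

Answer: 31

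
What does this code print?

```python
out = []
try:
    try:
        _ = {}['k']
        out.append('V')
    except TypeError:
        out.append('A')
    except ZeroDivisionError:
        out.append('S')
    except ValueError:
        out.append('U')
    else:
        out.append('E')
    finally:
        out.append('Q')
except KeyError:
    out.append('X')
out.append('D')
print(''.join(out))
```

Execution trace: 'Q' (finally) → 'X' (outer except KeyError) → 'D' (after the try/except). Output: QXD

Answer: QXD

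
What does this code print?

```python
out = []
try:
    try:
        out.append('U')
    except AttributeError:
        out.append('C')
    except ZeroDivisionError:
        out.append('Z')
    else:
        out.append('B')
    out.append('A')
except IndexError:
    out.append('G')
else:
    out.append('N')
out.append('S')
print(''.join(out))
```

Execution trace: 'U' (inner try body, no exception) → 'B' (inner else) → 'A' (try body, no exception) → 'N' (else) → 'S' (after the try/except). Output: UBANS

Answer: UBANS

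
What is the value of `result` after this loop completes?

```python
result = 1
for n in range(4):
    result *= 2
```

2^4 = 16
`result` takes the values: 1 → 2 → 4 → 8 → 16

Answer: 16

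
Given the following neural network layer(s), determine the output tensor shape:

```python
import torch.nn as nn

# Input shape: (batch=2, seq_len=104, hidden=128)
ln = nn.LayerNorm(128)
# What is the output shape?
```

Input: (2, 104, 128) -> Output: (2, 104, 128)

Answer: (2, 104, 128)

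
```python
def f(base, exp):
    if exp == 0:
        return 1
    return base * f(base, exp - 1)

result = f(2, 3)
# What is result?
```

f(2, 3) = 2 * 2 * 2 = 8

Answer: 8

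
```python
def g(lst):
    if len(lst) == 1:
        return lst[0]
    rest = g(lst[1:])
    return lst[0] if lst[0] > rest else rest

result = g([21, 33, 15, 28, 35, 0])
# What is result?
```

Recursive max over [21, 33, 15, 28, 35, 0] = 35

Answer: 35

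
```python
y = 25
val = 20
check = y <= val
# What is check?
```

Trace:
`y = 25` → y = 25
`val = 20` → val = 20
`check = y <= val` → check = False
So check = False

Answer: False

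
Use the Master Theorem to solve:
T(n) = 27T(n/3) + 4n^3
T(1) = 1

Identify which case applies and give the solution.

a=27, b=3, f(n)=4n^3. log_3(27) = 3. Since c=3 = 3, Case 2 applies: T(n) = Θ(n^log_b(a) · log n) = O(n^3 log n).

Answer: O(n^3 log n) - Case 2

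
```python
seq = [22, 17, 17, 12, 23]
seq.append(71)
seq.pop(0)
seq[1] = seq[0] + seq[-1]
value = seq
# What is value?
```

Trace:
`seq = [22, 17, 17, 12, 23]` → seq = [22, 17, 17, 12, 23]
`seq.append(71)` → seq = [22, 17, 17, 12, 23, 71]
`seq.pop(0)` → seq = [17, 17, 12, 23, 71]
`seq[1] = seq[0] + seq[-1]` → seq = [17, 88, 12, 23, 71]
`value = seq` → value = [17, 88, 12, 23, 71]
So value = [17, 88, 12, 23, 71]

Answer: [17, 88, 12, 23, 71]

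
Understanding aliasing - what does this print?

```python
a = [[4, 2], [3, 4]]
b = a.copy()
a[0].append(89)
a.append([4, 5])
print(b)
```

Key concept: shallow copy with nested lists.
Step by step:
`a = [[4, 2], [3, 4]]` → a = [[4, 2], [3, 4]]
`b = a.copy()` → b = [[4, 2], [3, 4]]
`a[0].append(89)` → a = [[4, 2, 89], [3, 4]]; b = [[4, 2, 89], [3, 4]]
`a.append([4, 5])` → a = [[4, 2, 89], [3, 4], [4, 5]]
`print(b)` → prints [[4, 2, 89], [3, 4]]

Answer: [[4, 2, 89], [3, 4]]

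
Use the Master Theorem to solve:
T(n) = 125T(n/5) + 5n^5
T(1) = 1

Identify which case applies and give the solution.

a=125, b=5, f(n)=5n^5. log_5(125) = 3. Since c=5 > 3 and the regularity condition holds (125(n/5)^5 = (125/5^5)n^5 with 125/5^5 < 1), Case 3 applies: T(n) = Θ(f(n)) = O(n^5).

Answer: O(n^5) - Case 3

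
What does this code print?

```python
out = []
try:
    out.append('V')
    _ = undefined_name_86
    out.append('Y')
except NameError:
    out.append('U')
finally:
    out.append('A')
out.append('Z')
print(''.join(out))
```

Execution trace: 'V' (try body) → 'U' (except NameError) → 'A' (finally) → 'Z' (after the try/except). Output: VUAZ

Answer: VUAZ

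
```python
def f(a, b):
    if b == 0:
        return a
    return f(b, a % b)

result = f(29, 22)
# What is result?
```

f(29, 22) -> f(22, 7) -> f(7, 1) -> f(1, 0) -> 1

Answer: 1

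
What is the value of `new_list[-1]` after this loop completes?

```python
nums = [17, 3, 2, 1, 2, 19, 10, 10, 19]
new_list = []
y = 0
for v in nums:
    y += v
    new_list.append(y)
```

Cumulative sum ends at 83
`new_list` takes the values: [] → [17] → [17, 20] → [17, 20, 22] → [17, 20, 22, 23] → [17, 20, 22, 23, 25] → [17, 20, 22, 23, 25, 44] → [17, 20, 22, 23, 25, 44, 54] → [17, 20, 22, 23, 25, 44, 54, 64] → [17, 20, 22, 23, 25, 44, 54, 64, 83]
So `new_list[-1]` = 83

Answer: 83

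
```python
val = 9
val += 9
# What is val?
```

Trace:
`val = 9` → val = 9
`val += 9` → val = 18
So val = 18

Answer: 18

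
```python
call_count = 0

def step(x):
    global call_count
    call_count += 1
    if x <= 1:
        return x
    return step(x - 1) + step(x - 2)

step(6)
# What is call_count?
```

Calls(x) = 1 + Calls(x-1) + Calls(x-2); Calls(0)=Calls(1)=1. For x=6 this gives 25.

Answer: 25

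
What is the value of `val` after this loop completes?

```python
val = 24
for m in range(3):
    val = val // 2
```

Halve 3 times: 24 // 2^3 = 3
`val` takes the values: 24 → 12 → 6 → 3

Answer: 3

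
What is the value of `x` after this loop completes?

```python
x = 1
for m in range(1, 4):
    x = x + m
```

Start at 1, add 1 through 3
`x` takes the values: 1 → 2 → 4 → 7

Answer: 7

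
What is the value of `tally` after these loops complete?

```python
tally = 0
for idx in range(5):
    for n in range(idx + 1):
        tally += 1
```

Triangle: 1 + 2 + ... + 5
`tally` takes the values: 0 → 1 → 2 → 3 → 4 → 5 → 6 → 7 → 8 → 9 → 10 → 11 → 12 → 13 → 14 → 15

Answer: 15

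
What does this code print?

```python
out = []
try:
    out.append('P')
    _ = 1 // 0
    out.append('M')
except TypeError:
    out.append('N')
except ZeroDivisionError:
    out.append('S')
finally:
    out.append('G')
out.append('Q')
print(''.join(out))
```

Execution trace: 'P' (try body) → 'S' (except ZeroDivisionError) → 'G' (finally) → 'Q' (after the try/except). Output: PSGQ

Answer: PSGQ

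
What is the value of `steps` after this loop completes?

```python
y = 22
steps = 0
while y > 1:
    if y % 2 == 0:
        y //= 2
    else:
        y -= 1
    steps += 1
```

Steps to reduce 22 to 1
`steps` takes the values: 0 → 1 → 2 → 3 → 4 → 5 → 6

Answer: 6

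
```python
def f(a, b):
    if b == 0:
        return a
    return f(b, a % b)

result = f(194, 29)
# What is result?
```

f(194, 29) -> f(29, 20) -> f(20, 9) -> f(9, 2) -> f(2, 1) -> f(1, 0) -> 1

Answer: 1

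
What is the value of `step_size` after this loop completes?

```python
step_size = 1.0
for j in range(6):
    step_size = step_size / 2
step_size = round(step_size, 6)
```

Halving LR 6 times: 1 / 2^6
`step_size` takes the values: 1.0 → 0.5 → 0.25 → 0.125 → 0.0625 → 0.03125 → 0.015625

Answer: 0.015625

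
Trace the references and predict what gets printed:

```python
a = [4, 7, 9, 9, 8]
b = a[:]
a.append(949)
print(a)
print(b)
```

Key concept: slice [:] creates copy.
Step by step:
`a = [4, 7, 9, 9, 8]` → a = [4, 7, 9, 9, 8]
`b = a[:]` → b = [4, 7, 9, 9, 8]
`a.append(949)` → a = [4, 7, 9, 9, 8, 949]
`print(a)` → prints [4, 7, 9, 9, 8, 949]
`print(b)` → prints [4, 7, 9, 9, 8]

Answer:
[4, 7, 9, 9, 8, 949]
[4, 7, 9, 9, 8]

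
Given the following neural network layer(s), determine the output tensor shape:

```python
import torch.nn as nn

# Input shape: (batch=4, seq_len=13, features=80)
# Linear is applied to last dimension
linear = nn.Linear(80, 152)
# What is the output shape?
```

Input: (4, 13, 80) -> Output: (4, 13, 152)

Answer: (4, 13, 152)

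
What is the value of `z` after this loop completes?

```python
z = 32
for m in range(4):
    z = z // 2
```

Halve 4 times: 32 // 2^4 = 2
`z` takes the values: 32 → 16 → 8 → 4 → 2

Answer: 2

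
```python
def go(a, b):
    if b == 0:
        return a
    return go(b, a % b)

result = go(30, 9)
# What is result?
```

go(30, 9) -> go(9, 3) -> go(3, 0) -> 3

Answer: 3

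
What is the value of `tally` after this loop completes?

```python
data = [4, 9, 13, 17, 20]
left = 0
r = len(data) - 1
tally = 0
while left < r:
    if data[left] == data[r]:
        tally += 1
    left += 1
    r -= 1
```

Count matching pairs from ends
`tally` takes the values: 0

Answer: 0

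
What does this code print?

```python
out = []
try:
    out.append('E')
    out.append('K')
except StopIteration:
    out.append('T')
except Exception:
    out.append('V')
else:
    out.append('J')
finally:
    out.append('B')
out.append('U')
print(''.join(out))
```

Execution trace: 'E' (try body) → 'K' (try body, no exception) → 'J' (else) → 'B' (finally) → 'U' (after the try/except). Output: EKJBU

Answer: EKJBU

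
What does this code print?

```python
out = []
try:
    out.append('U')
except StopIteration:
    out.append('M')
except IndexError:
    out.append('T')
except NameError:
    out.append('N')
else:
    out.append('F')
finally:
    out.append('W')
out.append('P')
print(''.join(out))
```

Execution trace: 'U' (try body, no exception) → 'F' (else) → 'W' (finally) → 'P' (after the try/except). Output: UFWP

Answer: UFWP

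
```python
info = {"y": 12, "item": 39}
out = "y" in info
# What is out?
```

Trace:
`info = {"y": 12, "item": 39}` → info = {'y': 12, 'item': 39}
`out = "y" in info` → out = True
So out = True

Answer: True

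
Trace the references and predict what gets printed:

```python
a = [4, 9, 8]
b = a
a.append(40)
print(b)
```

Key concept: basic list aliasing.
Step by step:
`a = [4, 9, 8]` → a = [4, 9, 8]
`b = a` → b = [4, 9, 8] (same object as a)
`a.append(40)` → a = [4, 9, 8, 40] (same object as b); b = [4, 9, 8, 40] (same object as a)
`print(b)` → prints [4, 9, 8, 40]

Answer: [4, 9, 8, 40]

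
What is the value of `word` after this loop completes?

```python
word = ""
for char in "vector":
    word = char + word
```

Reverse 'vector'
`word` takes the values: "" → "v" → "ev" → "cev" → "tcev" → "otcev" → "rotcev"

Answer: "rotcev"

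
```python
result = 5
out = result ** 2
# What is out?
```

Trace:
`result = 5` → result = 5
`out = result ** 2` → out = 25
So out = 25

Answer: 25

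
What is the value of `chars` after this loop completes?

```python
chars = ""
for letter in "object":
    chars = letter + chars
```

Reverse 'object'
`chars` takes the values: "" → "o" → "bo" → "jbo" → "ejbo" → "cejbo" → "tcejbo"

Answer: "tcejbo"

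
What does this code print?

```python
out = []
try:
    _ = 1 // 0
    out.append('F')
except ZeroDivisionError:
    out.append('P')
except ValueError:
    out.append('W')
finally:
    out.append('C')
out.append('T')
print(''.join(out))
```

Execution trace: 'P' (except ZeroDivisionError) → 'C' (finally) → 'T' (after the try/except). Output: PCT

Answer: PCT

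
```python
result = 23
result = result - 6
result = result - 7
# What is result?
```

Trace:
`result = 23` → result = 23
`result = result - 6` → result = 17
`result = result - 7` → result = 10
So result = 10

Answer: 10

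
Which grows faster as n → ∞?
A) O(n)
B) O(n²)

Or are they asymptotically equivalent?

O(n) vs O(n²): Higher order terms dominate.

Answer: B) O(n²) grows faster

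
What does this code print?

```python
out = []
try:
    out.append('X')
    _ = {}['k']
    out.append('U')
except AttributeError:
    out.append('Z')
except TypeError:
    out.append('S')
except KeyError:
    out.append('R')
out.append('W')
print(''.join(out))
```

Execution trace: 'X' (try body) → 'R' (except KeyError) → 'W' (after the try/except). Output: XRW

Answer: XRW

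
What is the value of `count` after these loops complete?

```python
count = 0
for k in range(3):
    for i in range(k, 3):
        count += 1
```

Upper triangle: 3 + 2 + ... + 1
`count` takes the values: 0 → 1 → 2 → 3 → 4 → 5 → 6

Answer: 6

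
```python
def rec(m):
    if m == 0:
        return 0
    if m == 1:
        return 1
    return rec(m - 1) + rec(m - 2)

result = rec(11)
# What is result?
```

Build up from base cases: rec(0)=0, rec(1)=1, rec(2)=1, rec(3)=2, rec(4)=3, rec(5)=5, rec(6)=8, ..., rec(11)=89

Answer: 89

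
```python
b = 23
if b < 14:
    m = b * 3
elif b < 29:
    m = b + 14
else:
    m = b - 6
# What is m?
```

Trace:
`b = 23` → b = 23
`if b < 14: ...` → b < 14 is False, b < 29 is True → m = 37
So m = 37

Answer: 37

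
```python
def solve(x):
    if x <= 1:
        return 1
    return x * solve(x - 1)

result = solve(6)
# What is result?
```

solve(6) = 6 * 5 * 4 * 3 * 2 * 1 = 720

Answer: 720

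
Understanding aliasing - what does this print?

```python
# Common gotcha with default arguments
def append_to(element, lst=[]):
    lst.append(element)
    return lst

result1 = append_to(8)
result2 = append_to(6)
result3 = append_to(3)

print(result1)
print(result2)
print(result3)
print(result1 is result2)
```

Key concept: mutable default argument gotcha.
Step by step:
`result1 = append_to(8)` → result1 = [8]
`result2 = append_to(6)` → result1 = [8, 6] (same object as result2); result2 = [8, 6] (same object as result1)
`result3 = append_to(3)` → result1 = [8, 6, 3] (same object as result2, result3); result2 = [8, 6, 3] (same object as result1, result3); result3 = [8, 6, 3] (same object as result1, result2)
`print(result1)` → prints [8, 6, 3]
`print(result2)` → prints [8, 6, 3]
`print(result3)` → prints [8, 6, 3]
`print(result1 is result2)` → prints True

Answer:
[8, 6, 3]
[8, 6, 3]
[8, 6, 3]
True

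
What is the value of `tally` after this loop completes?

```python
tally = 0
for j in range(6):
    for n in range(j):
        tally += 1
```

Triangle number: 0+1+2+...+5
`tally` takes the values: 0 → 1 → 2 → 3 → 4 → 5 → 6 → 7 → 8 → 9 → 10 → 11 → 12 → 13 → 14 → 15

Answer: 15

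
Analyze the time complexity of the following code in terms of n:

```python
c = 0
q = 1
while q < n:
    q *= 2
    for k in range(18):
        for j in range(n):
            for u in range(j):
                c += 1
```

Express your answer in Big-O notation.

Each loop level contributes: log n × 1 × n × n. Multiplying the contributions gives O(n^2 log n).

Answer: O(n^2 log n)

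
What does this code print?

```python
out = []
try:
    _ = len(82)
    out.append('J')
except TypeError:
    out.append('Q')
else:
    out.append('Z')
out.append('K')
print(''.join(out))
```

Execution trace: 'Q' (except TypeError) → 'K' (after the try/except). Output: QK

Answer: QK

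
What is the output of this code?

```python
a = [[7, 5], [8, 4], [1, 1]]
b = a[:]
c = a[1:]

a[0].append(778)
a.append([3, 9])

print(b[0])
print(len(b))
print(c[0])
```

Key concept: slice with nested mutation.
Step by step:
`a = [[7, 5], [8, 4], [1, 1]]` → a = [[7, 5], [8, 4], [1, 1]]
`b = a[:]` → b = [[7, 5], [8, 4], [1, 1]]
`c = a[1:]` → c = [[8, 4], [1, 1]]
`a[0].append(778)` → a = [[7, 5, 778], [8, 4], [1, 1]]; b = [[7, 5, 778], [8, 4], [1, 1]]
`a.append([3, 9])` → a = [[7, 5, 778], [8, 4], [1, 1], [3, 9]]
`print(b[0])` → prints [7, 5, 778]
`print(len(b))` → prints 3
`print(c[0])` → prints [8, 4]

Answer:
[7, 5, 778]
3
[8, 4]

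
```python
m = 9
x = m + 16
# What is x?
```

Trace:
`m = 9` → m = 9
`x = m + 16` → x = 25
So x = 25

Answer: 25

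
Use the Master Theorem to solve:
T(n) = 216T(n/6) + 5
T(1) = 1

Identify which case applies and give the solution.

a=216, b=6, f(n)=5. log_6(216) = 3. Since c=0 < 3, Case 1 applies: T(n) = Θ(n^log_b(a)) = O(n^3).

Answer: O(n^3) - Case 1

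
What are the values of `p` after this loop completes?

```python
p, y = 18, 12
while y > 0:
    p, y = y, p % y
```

GCD of 18 and 12
`p` takes the values: 18 → 12 → 6

Answer: 6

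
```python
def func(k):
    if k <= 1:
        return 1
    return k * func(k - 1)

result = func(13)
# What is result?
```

func(13) = 13 * 12 * 11 * 10 * 9 * 8 * 7 * 6 * 5 * 4 * 3 * 2 * 1 = 6227020800

Answer: 6227020800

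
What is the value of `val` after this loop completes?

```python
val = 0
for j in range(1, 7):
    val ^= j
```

XOR of 1 to 6
`val` takes the values: 0 → 1 → 3 → 0 → 4 → 1 → 7

Answer: 7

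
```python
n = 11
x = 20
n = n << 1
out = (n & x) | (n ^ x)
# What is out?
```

Trace:
`n = 11` → n = 11
`x = 20` → x = 20
`n = n << 1` → n = 22
`out = (n & x) | (n ^ x)` → out = 22
So out = 22

Answer: 22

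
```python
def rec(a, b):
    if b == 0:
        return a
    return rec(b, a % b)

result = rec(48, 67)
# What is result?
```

rec(48, 67) -> rec(67, 48) -> rec(48, 19) -> rec(19, 10) -> rec(10, 9) -> rec(9, 1) -> rec(1, 0) -> 1

Answer: 1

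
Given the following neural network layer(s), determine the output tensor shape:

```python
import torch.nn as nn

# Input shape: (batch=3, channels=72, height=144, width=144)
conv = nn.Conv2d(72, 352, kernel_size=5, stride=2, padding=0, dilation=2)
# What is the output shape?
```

Input: (3, 72, 144, 144) -> Output: (3, 352, 68, 68)

Answer: (3, 352, 68, 68)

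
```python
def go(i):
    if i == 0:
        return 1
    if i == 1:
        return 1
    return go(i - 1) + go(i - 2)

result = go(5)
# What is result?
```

Build up from base cases: go(0)=1, go(1)=1, go(2)=2, go(3)=3, go(4)=5, go(5)=8

Answer: 8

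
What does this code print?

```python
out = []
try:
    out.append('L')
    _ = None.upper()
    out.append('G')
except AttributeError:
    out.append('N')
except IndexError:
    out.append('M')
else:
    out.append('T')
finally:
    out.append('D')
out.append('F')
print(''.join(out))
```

Execution trace: 'L' (try body) → 'N' (except AttributeError) → 'D' (finally) → 'F' (after the try/except). Output: LNDF

Answer: LNDF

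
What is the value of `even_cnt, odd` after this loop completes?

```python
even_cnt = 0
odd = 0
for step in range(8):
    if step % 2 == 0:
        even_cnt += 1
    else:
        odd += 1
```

Count evens and odds in range(8)
`even_cnt, odd` takes the values: (0, 0) → (1, 0) → (1, 1) → (2, 1) → (2, 2) → (3, 2) → (3, 3) → (4, 3) → (4, 4)

Answer: 4, 4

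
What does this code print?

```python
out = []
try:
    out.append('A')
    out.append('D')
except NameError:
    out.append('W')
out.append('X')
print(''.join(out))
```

Execution trace: 'A' (try body) → 'D' (try body, no exception) → 'X' (after the try/except). Output: ADX

Answer: ADX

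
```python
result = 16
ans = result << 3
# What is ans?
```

Trace:
`result = 16` → result = 16
`ans = result << 3` → ans = 128
So ans = 128

Answer: 128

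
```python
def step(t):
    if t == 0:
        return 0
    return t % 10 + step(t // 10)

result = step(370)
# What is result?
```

Sum of digits of 370: 0 + 7 + 3 = 10

Answer: 10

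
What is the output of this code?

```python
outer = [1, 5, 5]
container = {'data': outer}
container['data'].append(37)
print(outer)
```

Key concept: dict holds reference to list.
Step by step:
`outer = [1, 5, 5]` → outer = [1, 5, 5]
`container = {'data': outer}` → container = {'data': [1, 5, 5]}
`container['data'].append(37)` → outer = [1, 5, 5, 37]; container = {'data': [1, 5, 5, 37]}
`print(outer)` → prints [1, 5, 5, 37]

Answer: [1, 5, 5, 37]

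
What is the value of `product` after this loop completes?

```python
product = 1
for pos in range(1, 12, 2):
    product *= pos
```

Product of 1, 3, 5, ... up to 11
`product` takes the values: 1 → 3 → 15 → 105 → 945 → 10395

Answer: 10395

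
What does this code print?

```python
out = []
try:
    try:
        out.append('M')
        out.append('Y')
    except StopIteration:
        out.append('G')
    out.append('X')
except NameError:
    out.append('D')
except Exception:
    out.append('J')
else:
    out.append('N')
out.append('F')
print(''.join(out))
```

Execution trace: 'M' (inner try body) → 'Y' (inner try body, no exception) → 'X' (try body, no exception) → 'N' (else) → 'F' (after the try/except). Output: MYXNF

Answer: MYXNF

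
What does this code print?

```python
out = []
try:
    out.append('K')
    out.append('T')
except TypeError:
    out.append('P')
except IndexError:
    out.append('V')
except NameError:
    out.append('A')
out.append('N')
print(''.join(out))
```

Execution trace: 'K' (try body) → 'T' (try body, no exception) → 'N' (after the try/except). Output: KTN

Answer: KTN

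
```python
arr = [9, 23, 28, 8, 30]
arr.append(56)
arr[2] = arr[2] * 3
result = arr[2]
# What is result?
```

Trace:
`arr = [9, 23, 28, 8, 30]` → arr = [9, 23, 28, 8, 30]
`arr.append(56)` → arr = [9, 23, 28, 8, 30, 56]
`arr[2] = arr[2] * 3` → arr = [9, 23, 84, 8, 30, 56]
`result = arr[2]` → result = 84
So result = 84

Answer: 84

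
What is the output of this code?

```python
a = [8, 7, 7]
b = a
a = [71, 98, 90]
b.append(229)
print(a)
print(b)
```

Key concept: rebinding vs mutation: a is rebound to a new list, b still points at the original.
Step by step:
`a = [8, 7, 7]` → a = [8, 7, 7]
`b = a` → b = [8, 7, 7] (same object as a)
`a = [71, 98, 90]` → a = [71, 98, 90]
`b.append(229)` → b = [8, 7, 7, 229]
`print(a)` → prints [71, 98, 90]
`print(b)` → prints [8, 7, 7, 229]

Answer:
[71, 98, 90]
[8, 7, 7, 229]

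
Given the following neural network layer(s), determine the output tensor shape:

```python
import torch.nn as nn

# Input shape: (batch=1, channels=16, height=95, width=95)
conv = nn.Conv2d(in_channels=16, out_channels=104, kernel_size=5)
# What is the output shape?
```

Input: (1, 16, 95, 95) -> Output: (1, 104, 91, 91)

Answer: (1, 104, 91, 91)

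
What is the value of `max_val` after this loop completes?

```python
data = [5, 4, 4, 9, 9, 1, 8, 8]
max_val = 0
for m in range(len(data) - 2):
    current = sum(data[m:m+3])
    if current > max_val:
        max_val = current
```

Max sum of 3-element window in [5, 4, 4, 9, 9, 1, 8, 8]
`max_val` takes the values: 0 → 13 → 17 → 22

Answer: 22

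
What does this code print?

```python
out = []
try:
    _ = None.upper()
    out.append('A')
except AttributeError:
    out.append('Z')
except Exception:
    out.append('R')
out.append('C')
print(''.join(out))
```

Execution trace: 'Z' (except AttributeError) → 'C' (after the try/except). Output: ZC

Answer: ZC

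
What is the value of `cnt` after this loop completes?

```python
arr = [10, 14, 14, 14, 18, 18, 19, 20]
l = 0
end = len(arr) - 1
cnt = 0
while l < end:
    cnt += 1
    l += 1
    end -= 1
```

Iterations until pointers meet (list length 8)
`cnt` takes the values: 0 → 1 → 2 → 3 → 4

Answer: 4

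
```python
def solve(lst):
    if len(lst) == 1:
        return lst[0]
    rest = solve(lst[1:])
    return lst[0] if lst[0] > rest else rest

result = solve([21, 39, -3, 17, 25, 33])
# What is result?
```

Recursive max over [21, 39, -3, 17, 25, 33] = 39

Answer: 39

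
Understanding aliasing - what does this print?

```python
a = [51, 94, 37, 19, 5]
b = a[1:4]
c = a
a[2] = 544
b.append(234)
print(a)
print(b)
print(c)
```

Key concept: slice vs alias.
Step by step:
`a = [51, 94, 37, 19, 5]` → a = [51, 94, 37, 19, 5]
`b = a[1:4]` → b = [94, 37, 19]
`c = a` → c = [51, 94, 37, 19, 5] (same object as a)
`a[2] = 544` → a = [51, 94, 544, 19, 5] (same object as c); c = [51, 94, 544, 19, 5] (same object as a)
`b.append(234)` → b = [94, 37, 19, 234]
`print(a)` → prints [51, 94, 544, 19, 5]
`print(b)` → prints [94, 37, 19, 234]
`print(c)` → prints [51, 94, 544, 19, 5]

Answer:
[51, 94, 544, 19, 5]
[94, 37, 19, 234]
[51, 94, 544, 19, 5]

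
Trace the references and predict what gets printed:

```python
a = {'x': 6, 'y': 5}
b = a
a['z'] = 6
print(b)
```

Key concept: dict aliasing.
Step by step:
`a = {'x': 6, 'y': 5}` → a = {'x': 6, 'y': 5}
`b = a` → b = {'x': 6, 'y': 5} (same object as a)
`a['z'] = 6` → a = {'x': 6, 'y': 5, 'z': 6} (same object as b); b = {'x': 6, 'y': 5, 'z': 6} (same object as a)
`print(b)` → prints {'x': 6, 'y': 5, 'z': 6}

Answer: {'x': 6, 'y': 5, 'z': 6}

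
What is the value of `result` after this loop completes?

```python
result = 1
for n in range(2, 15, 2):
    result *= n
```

Product of even numbers 2 to 14
`result` takes the values: 1 → 2 → 8 → 48 → 384 → 3840 → 46080 → 645120

Answer: 645120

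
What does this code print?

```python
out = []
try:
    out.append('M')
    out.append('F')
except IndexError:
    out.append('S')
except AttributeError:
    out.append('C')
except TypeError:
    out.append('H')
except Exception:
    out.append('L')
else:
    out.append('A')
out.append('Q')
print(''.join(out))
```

Execution trace: 'M' (try body) → 'F' (try body, no exception) → 'A' (else) → 'Q' (after the try/except). Output: MFAQ

Answer: MFAQ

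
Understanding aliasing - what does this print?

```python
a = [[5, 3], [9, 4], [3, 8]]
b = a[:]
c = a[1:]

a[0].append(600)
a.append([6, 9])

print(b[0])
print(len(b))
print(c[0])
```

Key concept: slice with nested mutation.
Step by step:
`a = [[5, 3], [9, 4], [3, 8]]` → a = [[5, 3], [9, 4], [3, 8]]
`b = a[:]` → b = [[5, 3], [9, 4], [3, 8]]
`c = a[1:]` → c = [[9, 4], [3, 8]]
`a[0].append(600)` → a = [[5, 3, 600], [9, 4], [3, 8]]; b = [[5, 3, 600], [9, 4], [3, 8]]
`a.append([6, 9])` → a = [[5, 3, 600], [9, 4], [3, 8], [6, 9]]
`print(b[0])` → prints [5, 3, 600]
`print(len(b))` → prints 3
`print(c[0])` → prints [9, 4]

Answer:
[5, 3, 600]
3
[9, 4]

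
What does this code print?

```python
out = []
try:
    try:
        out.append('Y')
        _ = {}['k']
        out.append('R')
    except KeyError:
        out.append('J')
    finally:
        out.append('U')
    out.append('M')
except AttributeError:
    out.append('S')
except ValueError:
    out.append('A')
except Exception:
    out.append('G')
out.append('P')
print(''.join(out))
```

Execution trace: 'Y' (inner try body) → 'J' (inner except KeyError) → 'U' (inner finally) → 'M' (try body, no exception) → 'P' (after the try/except). Output: YJUMP

Answer: YJUMP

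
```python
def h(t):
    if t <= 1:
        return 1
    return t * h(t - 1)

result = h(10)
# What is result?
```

h(10) = 10 * 9 * 8 * 7 * 6 * 5 * 4 * 3 * 2 * 1 = 3628800

Answer: 3628800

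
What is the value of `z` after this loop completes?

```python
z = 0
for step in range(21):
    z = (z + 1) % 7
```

Increment mod 7, 21 times = 0
`z` takes the values: 0 → 1 → 2 → 3 → 4 → 5 → 6 → 0 → 1 → 2 → 3 → 4 → 5 → 6 → 0 → 1 → 2 → 3 → 4 → 5 → 6 → 0

Answer: 0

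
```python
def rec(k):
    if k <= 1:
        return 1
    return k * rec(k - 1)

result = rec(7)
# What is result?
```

rec(7) = 7 * 6 * 5 * 4 * 3 * 2 * 1 = 5040

Answer: 5040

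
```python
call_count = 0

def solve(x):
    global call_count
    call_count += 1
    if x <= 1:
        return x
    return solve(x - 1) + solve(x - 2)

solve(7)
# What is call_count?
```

Calls(x) = 1 + Calls(x-1) + Calls(x-2); Calls(0)=Calls(1)=1. For x=7 this gives 41.

Answer: 41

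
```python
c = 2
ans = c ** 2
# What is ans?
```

Trace:
`c = 2` → c = 2
`ans = c ** 2` → ans = 4
So ans = 4

Answer: 4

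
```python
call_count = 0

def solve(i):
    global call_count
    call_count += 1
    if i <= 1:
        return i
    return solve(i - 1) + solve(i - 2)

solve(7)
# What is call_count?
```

Calls(i) = 1 + Calls(i-1) + Calls(i-2); Calls(0)=Calls(1)=1. For i=7 this gives 41.

Answer: 41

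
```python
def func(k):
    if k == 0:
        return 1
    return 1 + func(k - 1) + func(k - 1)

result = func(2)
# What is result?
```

func(k) = 1 + 2·func(k-1), func(0)=1. Closed form: (1+1)·2^2 - 1 = 7.

Answer: 7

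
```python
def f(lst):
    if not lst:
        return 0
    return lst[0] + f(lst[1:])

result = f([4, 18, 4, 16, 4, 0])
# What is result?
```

4 + 18 + 4 + 16 + 4 + 0 + 0 = 46

Answer: 46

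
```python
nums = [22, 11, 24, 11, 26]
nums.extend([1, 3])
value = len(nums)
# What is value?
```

Trace:
`nums = [22, 11, 24, 11, 26]` → nums = [22, 11, 24, 11, 26]
`nums.extend([1, 3])` → nums = [22, 11, 24, 11, 26, 1, 3]
`value = len(nums)` → value = 7
So value = 7

Answer: 7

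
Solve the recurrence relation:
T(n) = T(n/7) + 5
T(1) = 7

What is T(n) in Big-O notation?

Each step divides n by 7 and adds 5. After log_7(n) steps we reach T(1)=7. So T(n) = 5·log_7(n) + 7 = O(log n).

Answer: O(log n)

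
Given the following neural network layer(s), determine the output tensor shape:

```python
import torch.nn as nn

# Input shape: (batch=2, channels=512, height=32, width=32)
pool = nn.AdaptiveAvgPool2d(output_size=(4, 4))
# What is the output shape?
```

Input: (2, 512, 32, 32) -> Output: (2, 512, 4, 4)

Answer: (2, 512, 4, 4)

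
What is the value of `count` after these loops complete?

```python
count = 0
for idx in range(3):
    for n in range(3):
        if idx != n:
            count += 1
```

3² - 3 (exclude diagonal)
`count` takes the values: 0 → 1 → 2 → 3 → 4 → 5 → 6

Answer: 6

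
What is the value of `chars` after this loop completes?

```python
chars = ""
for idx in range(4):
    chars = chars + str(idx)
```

Concatenate digits 0 to 3
`chars` takes the values: "" → "0" → "01" → "012" → "0123"

Answer: "0123"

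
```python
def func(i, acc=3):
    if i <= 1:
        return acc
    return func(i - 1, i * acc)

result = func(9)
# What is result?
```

Accumulator trace (n, acc): (9, 3) -> (8, 27) -> (7, 216) -> (6, 1512) -> (5, 9072) -> (4, 45360) -> (3, 181440) -> (2, 544320) -> (1, 1088640) -> return 1088640

Answer: 1088640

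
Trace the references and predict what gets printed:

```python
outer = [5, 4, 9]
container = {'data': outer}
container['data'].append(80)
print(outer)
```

Key concept: dict holds reference to list.
Step by step:
`outer = [5, 4, 9]` → outer = [5, 4, 9]
`container = {'data': outer}` → container = {'data': [5, 4, 9]}
`container['data'].append(80)` → outer = [5, 4, 9, 80]; container = {'data': [5, 4, 9, 80]}
`print(outer)` → prints [5, 4, 9, 80]

Answer: [5, 4, 9, 80]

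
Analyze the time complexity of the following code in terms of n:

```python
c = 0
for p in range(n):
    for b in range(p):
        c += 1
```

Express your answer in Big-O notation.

Each loop level contributes: n × n. Multiplying the contributions gives O(n^2).

Answer: O(n^2)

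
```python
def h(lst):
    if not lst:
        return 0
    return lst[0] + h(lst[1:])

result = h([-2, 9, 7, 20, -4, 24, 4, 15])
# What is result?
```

(-2) + 9 + 7 + 20 + (-4) + 24 + 4 + 15 + 0 = 73

Answer: 73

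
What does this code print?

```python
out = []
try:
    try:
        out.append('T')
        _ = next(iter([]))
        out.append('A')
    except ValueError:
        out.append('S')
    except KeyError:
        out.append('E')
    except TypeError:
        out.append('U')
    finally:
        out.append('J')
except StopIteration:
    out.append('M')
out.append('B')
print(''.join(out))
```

Execution trace: 'T' (try body) → 'J' (finally) → 'M' (outer except StopIteration) → 'B' (after the try/except). Output: TJMB

Answer: TJMB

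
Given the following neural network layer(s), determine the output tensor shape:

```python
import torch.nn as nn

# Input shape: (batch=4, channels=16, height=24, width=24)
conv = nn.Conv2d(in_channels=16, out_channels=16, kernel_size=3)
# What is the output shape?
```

Input: (4, 16, 24, 24) -> Output: (4, 16, 22, 22)

Answer: (4, 16, 22, 22)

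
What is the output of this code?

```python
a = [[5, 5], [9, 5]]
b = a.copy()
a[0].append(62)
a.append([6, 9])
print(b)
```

Key concept: shallow copy with nested lists.
Step by step:
`a = [[5, 5], [9, 5]]` → a = [[5, 5], [9, 5]]
`b = a.copy()` → b = [[5, 5], [9, 5]]
`a[0].append(62)` → a = [[5, 5, 62], [9, 5]]; b = [[5, 5, 62], [9, 5]]
`a.append([6, 9])` → a = [[5, 5, 62], [9, 5], [6, 9]]
`print(b)` → prints [[5, 5, 62], [9, 5]]

Answer: [[5, 5, 62], [9, 5]]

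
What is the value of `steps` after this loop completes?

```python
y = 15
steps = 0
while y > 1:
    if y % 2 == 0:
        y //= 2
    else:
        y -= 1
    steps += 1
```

Steps to reduce 15 to 1
`steps` takes the values: 0 → 1 → 2 → 3 → 4 → 5 → 6

Answer: 6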